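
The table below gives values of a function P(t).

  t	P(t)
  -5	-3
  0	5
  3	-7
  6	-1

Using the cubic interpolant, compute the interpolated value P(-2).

L_0(-2) = (-2)·(-5)·(-8)/[(-5)·(-8)·(-11)] = 2/11
L_1(-2) = (3)·(-5)·(-8)/[(5)·(-3)·(-6)] = 4/3
L_2(-2) = (3)·(-2)·(-8)/[(8)·(3)·(-3)] = -2/3
L_3(-2) = (3)·(-2)·(-5)/[(11)·(6)·(3)] = 5/33
Sum: (-3)·(2/11) + 5·(4/3) + (-7)·(-2/3) + (-1)·(5/33) = 117/11

117/11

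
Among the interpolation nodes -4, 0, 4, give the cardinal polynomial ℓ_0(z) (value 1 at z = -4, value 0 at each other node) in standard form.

ℓ_0(z) = z(z - 4) / [(-4)·(-8)]
       = (z^2 - 4z) / (32)

ℓ_0(z) = (1/32)z^2 - (1/8)z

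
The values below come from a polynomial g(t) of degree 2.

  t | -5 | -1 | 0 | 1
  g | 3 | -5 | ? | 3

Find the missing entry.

The 3 known values determine g uniquely (degree ≤ 2).
Evaluate each Lagrange basis at t = 0:
L_0(0) = (1)·(-1)/[(-4)·(-6)] = -1/24
L_1(0) = (5)·(-1)/[(4)·(-2)] = 5/8
L_2(0) = (5)·(1)/[(6)·(2)] = 5/12
Sum: 3·(-1/24) + (-5)·(5/8) + 3·(5/12) = -2

-2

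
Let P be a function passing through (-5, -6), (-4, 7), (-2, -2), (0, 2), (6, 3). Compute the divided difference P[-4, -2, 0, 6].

-89/480

P[-4,-2] = (-2 - 7) / (-2 - (-4)) = -9/2
P[-2,0] = (2 - (-2)) / (0 - (-2)) = 2
P[0,6] = (3 - 2) / (6 - 0) = 1/6
P[-4,-2,0] = (2 - (-9/2)) / (0 - (-4)) = 13/8
P[-2,0,6] = (1/6 - 2) / (6 - (-2)) = -11/48
P[-4,-2,0,6] = (-11/48 - 13/8) / (6 - (-4)) = -89/480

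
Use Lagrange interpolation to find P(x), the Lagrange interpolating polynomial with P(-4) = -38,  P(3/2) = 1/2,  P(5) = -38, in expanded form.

Build the Lagrange basis polynomials:
L_0(x) = (x - 3/2)(x - 5) / [99/2] = (2/99)x^2 - (13/99)x + 5/33
L_1(x) = (x + 4)(x - 5) / [-77/4] = -(4/77)x^2 + (4/77)x + 80/77
L_2(x) = (x + 4)(x - 3/2) / [63/2] = (2/63)x^2 + (5/63)x - 4/21
P(x) = (-38)·L_0 + (1/2)·L_1 + (-38)·L_2
  (-38)·L_0(x) = -(76/99)x^2 + (494/99)x - 190/33
  (1/2)·L_1(x) = -(2/77)x^2 + (2/77)x + 40/77
  (-38)·L_2(x) = -(76/63)x^2 - (190/63)x + 152/21
Adding term by term: -2x^2 + 2x + 2

P(x) = -2x^2 + 2x + 2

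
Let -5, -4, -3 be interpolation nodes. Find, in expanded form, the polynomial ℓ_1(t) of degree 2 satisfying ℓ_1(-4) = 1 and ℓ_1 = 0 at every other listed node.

ℓ_1(t) = -t^2 - 8t - 15

ℓ_1(t) = (t + 5)(t + 3) / [(1)·(-1)]
       = (t^2 + 8t + 15) / (-1)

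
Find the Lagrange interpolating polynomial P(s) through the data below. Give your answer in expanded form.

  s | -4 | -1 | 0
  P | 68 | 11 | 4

L_0(s) = (s + 1)s / [12] = (1/12)s^2 + (1/12)s
L_1(s) = (s + 4)s / [-3] = -(1/3)s^2 - (4/3)s
L_2(s) = (s + 4)(s + 1) / [4] = (1/4)s^2 + (5/4)s + 1
P(s) = 68·L_0 + 11·L_1 + 4·L_2
  68·L_0(s) = (17/3)s^2 + (17/3)s
  11·L_1(s) = -(11/3)s^2 - (44/3)s
  4·L_2(s) = s^2 + 5s + 4
Adding term by term: 3s^2 - 4s + 4

P(s) = 3s^2 - 4s + 4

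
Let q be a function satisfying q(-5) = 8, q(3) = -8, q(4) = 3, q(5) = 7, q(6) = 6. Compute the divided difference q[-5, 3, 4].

13/9

q[-5,3] = (-8 - 8) / (3 - (-5)) = -2
q[3,4] = (3 - (-8)) / (4 - 3) = 11
q[-5,3,4] = (11 - (-2)) / (4 - (-5)) = 13/9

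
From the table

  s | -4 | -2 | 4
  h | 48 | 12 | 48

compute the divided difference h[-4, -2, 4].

3

h[-4,-2] = (12 - 48) / (-2 - (-4)) = -18
h[-2,4] = (48 - 12) / (4 - (-2)) = 6
h[-4,-2,4] = (6 - (-18)) / (4 - (-4)) = 3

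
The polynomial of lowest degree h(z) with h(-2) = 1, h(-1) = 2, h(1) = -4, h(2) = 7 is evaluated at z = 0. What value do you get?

-8/3

Evaluate each Lagrange basis at z = 0:
L_0(0) = (1)·(-1)·(-2)/[(-1)·(-3)·(-4)] = -1/6
L_1(0) = (2)·(-1)·(-2)/[(1)·(-2)·(-3)] = 2/3
L_2(0) = (2)·(1)·(-2)/[(3)·(2)·(-1)] = 2/3
L_3(0) = (2)·(1)·(-1)/[(4)·(3)·(1)] = -1/6
Sum: 1·(-1/6) + 2·(2/3) + (-4)·(2/3) + 7·(-1/6) = -8/3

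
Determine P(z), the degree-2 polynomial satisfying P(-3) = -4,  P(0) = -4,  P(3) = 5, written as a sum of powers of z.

P(z) = (1/2)z^2 + (3/2)z - 4

L_0(z) = z(z - 3) / [18] = (1/18)z^2 - (1/6)z
L_1(z) = (z + 3)(z - 3) / [-9] = -(1/9)z^2 + 1
L_2(z) = (z + 3)z / [18] = (1/18)z^2 + (1/6)z
P(z) = (-4)·L_0 + (-4)·L_1 + 5·L_2
  (-4)·L_0(z) = -(2/9)z^2 + (2/3)z
  (-4)·L_1(z) = (4/9)z^2 - 4
  5·L_2(z) = (5/18)z^2 + (5/6)z
Adding term by term: (1/2)z^2 + (3/2)z - 4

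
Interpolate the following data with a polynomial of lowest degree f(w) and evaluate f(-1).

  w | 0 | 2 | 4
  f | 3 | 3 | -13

-3

Using Newton's divided-difference form:
f[0,2] = (3 - 3) / (2 - 0) = 0
f[2,4] = (-13 - 3) / (4 - 2) = -8
f[0,2,4] = (-8 - 0) / (4 - 0) = -2
f(-1) = 3 + 0·(-1) + (-2)·(-1)·(-3) = -3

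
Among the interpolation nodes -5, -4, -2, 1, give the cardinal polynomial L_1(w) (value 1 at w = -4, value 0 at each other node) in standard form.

L_1(w) = (1/10)w^3 + (3/5)w^2 + (3/10)w - 1

L_1(w) = (w + 5)(w + 2)(w - 1) / [(1)·(-2)·(-5)]
       = (w^3 + 6w^2 + 3w - 10) / (10)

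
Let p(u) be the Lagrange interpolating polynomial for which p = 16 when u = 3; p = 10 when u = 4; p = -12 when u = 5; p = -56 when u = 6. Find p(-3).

Evaluate each Lagrange basis at u = -3:
L_0(-3) = (-7)·(-8)·(-9)/[(-1)·(-2)·(-3)] = 84
L_1(-3) = (-6)·(-8)·(-9)/[(1)·(-1)·(-2)] = -216
L_2(-3) = (-6)·(-7)·(-9)/[(2)·(1)·(-1)] = 189
L_3(-3) = (-6)·(-7)·(-8)/[(3)·(2)·(1)] = -56
Sum: 16·(84) + 10·(-216) + (-12)·(189) + (-56)·(-56) = 52

52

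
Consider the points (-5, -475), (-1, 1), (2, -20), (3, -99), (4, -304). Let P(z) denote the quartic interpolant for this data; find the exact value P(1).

Using Newton's divided-difference form:
P[-5,-1] = (1 - (-475)) / (-1 - (-5)) = 119
P[-1,2] = (-20 - 1) / (2 - (-1)) = -7
P[2,3] = (-99 - (-20)) / (3 - 2) = -79
P[3,4] = (-304 - (-99)) / (4 - 3) = -205
P[-5,-1,2] = (-7 - 119) / (2 - (-5)) = -18
P[-1,2,3] = (-79 - (-7)) / (3 - (-1)) = -18
P[2,3,4] = (-205 - (-79)) / (4 - 2) = -63
P[-5,-1,2,3] = (-18 - (-18)) / (3 - (-5)) = 0
P[-1,2,3,4] = (-63 - (-18)) / (4 - (-1)) = -9
P[-5,-1,2,3,4] = (-9 - 0) / (4 - (-5)) = -1
P(1) = -475 + 119·(6) + (-18)·(6)·(2) + 0·(6)·(2)·(-1) + (-1)·(6)·(2)·(-1)·(-2) = -1

-1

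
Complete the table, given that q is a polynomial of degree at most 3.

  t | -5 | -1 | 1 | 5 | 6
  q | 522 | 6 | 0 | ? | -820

-468

The 4 known values determine q uniquely (degree ≤ 3).
Evaluate each Lagrange basis at t = 5:
L_0(5) = (6)·(4)·(-1)/[(-4)·(-6)·(-11)] = 1/11
L_1(5) = (10)·(4)·(-1)/[(4)·(-2)·(-7)] = -5/7
L_2(5) = (10)·(6)·(-1)/[(6)·(2)·(-5)] = 1
L_3(5) = (10)·(6)·(4)/[(11)·(7)·(5)] = 48/77
Sum: 522·(1/11) + 6·(-5/7) + 0 + (-820)·(48/77) = -468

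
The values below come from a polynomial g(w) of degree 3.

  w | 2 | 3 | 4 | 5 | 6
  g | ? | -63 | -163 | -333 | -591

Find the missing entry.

The 4 known values determine g uniquely (degree ≤ 3).
Evaluate each Lagrange basis at w = 2:
L_0(2) = (-2)·(-3)·(-4)/[(-1)·(-2)·(-3)] = 4
L_1(2) = (-1)·(-3)·(-4)/[(1)·(-1)·(-2)] = -6
L_2(2) = (-1)·(-2)·(-4)/[(2)·(1)·(-1)] = 4
L_3(2) = (-1)·(-2)·(-3)/[(3)·(2)·(1)] = -1
Sum: (-63)·(4) + (-163)·(-6) + (-333)·(4) + (-591)·(-1) = -15

-15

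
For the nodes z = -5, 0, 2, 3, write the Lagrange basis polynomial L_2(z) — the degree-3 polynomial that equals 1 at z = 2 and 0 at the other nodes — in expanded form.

L_2(z) = (z + 5)z(z - 3) / [(7)·(2)·(-1)]
       = (z^3 + 2z^2 - 15z) / (-14)

L_2(z) = -(1/14)z^3 - (1/7)z^2 + (15/14)z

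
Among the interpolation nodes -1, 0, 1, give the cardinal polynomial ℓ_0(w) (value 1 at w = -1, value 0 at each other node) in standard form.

ℓ_0(w) = (1/2)w^2 - (1/2)w

ℓ_0(w) = w(w - 1) / [(-1)·(-2)]
       = (w^2 - w) / (2)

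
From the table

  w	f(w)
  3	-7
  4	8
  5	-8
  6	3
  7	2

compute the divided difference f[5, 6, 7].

-6

f[5,6] = (3 - (-8)) / (6 - 5) = 11
f[6,7] = (2 - 3) / (7 - 6) = -1
f[5,6,7] = (-1 - 11) / (7 - 5) = -6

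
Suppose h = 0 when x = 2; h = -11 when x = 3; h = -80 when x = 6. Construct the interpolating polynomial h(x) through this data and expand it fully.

h(x) = -3x^2 + 4x + 4

L_0(x) = (x - 3)(x - 6) / [4] = (1/4)x^2 - (9/4)x + 9/2
L_1(x) = (x - 2)(x - 6) / [-3] = -(1/3)x^2 + (8/3)x - 4
L_2(x) = (x - 2)(x - 3) / [12] = (1/12)x^2 - (5/12)x + 1/2
h(x) = 0·L_0 + (-11)·L_1 + (-80)·L_2
  0·L_0(x) = 0
  (-11)·L_1(x) = (11/3)x^2 - (88/3)x + 44
  (-80)·L_2(x) = -(20/3)x^2 + (100/3)x - 40
Adding term by term: -3x^2 + 4x + 4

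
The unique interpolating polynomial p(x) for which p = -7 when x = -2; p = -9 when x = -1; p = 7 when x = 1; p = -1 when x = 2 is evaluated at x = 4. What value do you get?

L_0(4) = (5)·(3)·(2)/[(-1)·(-3)·(-4)] = -5/2
L_1(4) = (6)·(3)·(2)/[(1)·(-2)·(-3)] = 6
L_2(4) = (6)·(5)·(2)/[(3)·(2)·(-1)] = -10
L_3(4) = (6)·(5)·(3)/[(4)·(3)·(1)] = 15/2
Sum: (-7)·(-5/2) + (-9)·(6) + 7·(-10) + (-1)·(15/2) = -114

-114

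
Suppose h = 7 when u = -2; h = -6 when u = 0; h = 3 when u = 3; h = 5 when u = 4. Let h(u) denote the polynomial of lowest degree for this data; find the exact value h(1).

-93/20

Evaluate each Lagrange basis at u = 1:
L_0(1) = (1)·(-2)·(-3)/[(-2)·(-5)·(-6)] = -1/10
L_1(1) = (3)·(-2)·(-3)/[(2)·(-3)·(-4)] = 3/4
L_2(1) = (3)·(1)·(-3)/[(5)·(3)·(-1)] = 3/5
L_3(1) = (3)·(1)·(-2)/[(6)·(4)·(1)] = -1/4
Sum: 7·(-1/10) + (-6)·(3/4) + 3·(3/5) + 5·(-1/4) = -93/20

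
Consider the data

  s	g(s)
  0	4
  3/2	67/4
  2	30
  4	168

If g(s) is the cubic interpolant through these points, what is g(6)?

514

Evaluate each Lagrange basis at s = 6:
L_0(6) = (9/2)·(4)·(2)/[(-3/2)·(-2)·(-4)] = -3
L_1(6) = (6)·(4)·(2)/[(3/2)·(-1/2)·(-5/2)] = 128/5
L_2(6) = (6)·(9/2)·(2)/[(2)·(1/2)·(-2)] = -27
L_3(6) = (6)·(9/2)·(4)/[(4)·(5/2)·(2)] = 27/5
Sum: 4·(-3) + 67/4·(128/5) + 30·(-27) + 168·(27/5) = 514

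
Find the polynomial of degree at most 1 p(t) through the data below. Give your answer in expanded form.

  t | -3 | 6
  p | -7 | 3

p(t) = (10/9)t - 11/3

Build the Lagrange basis polynomials:
L_0(t) = (t - 6) / [-9] = -(1/9)t + 2/3
L_1(t) = (t + 3) / [9] = (1/9)t + 1/3
p(t) = (-7)·L_0 + 3·L_1
  (-7)·L_0(t) = (7/9)t - 14/3
  3·L_1(t) = (1/3)t + 1
Adding term by term: (10/9)t - 11/3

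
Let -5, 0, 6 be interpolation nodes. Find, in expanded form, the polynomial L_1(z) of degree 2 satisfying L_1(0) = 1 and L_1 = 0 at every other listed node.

L_1(z) = (z + 5)(z - 6) / [(5)·(-6)]
       = (z^2 - z - 30) / (-30)

L_1(z) = -(1/30)z^2 + (1/30)z + 1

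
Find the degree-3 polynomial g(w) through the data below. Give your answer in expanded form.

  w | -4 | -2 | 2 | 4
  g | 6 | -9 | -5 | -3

g(w) = -(17/96)w^3 + (17/24)w^2 + (41/24)w - 59/6

L_0(w) = (w + 2)(w - 2)(w - 4) / [-96] = -(1/96)w^3 + (1/24)w^2 + (1/24)w - 1/6
L_1(w) = (w + 4)(w - 2)(w - 4) / [48] = (1/48)w^3 - (1/24)w^2 - (1/3)w + 2/3
L_2(w) = (w + 4)(w + 2)(w - 4) / [-48] = -(1/48)w^3 - (1/24)w^2 + (1/3)w + 2/3
L_3(w) = (w + 4)(w + 2)(w - 2) / [96] = (1/96)w^3 + (1/24)w^2 - (1/24)w - 1/6
g(w) = 6·L_0 + (-9)·L_1 + (-5)·L_2 + (-3)·L_3
  6·L_0(w) = -(1/16)w^3 + (1/4)w^2 + (1/4)w - 1
  (-9)·L_1(w) = -(3/16)w^3 + (3/8)w^2 + 3w - 6
  (-5)·L_2(w) = (5/48)w^3 + (5/24)w^2 - (5/3)w - 10/3
  (-3)·L_3(w) = -(1/32)w^3 - (1/8)w^2 + (1/8)w + 1/2
Adding term by term: -(17/96)w^3 + (17/24)w^2 + (41/24)w - 59/6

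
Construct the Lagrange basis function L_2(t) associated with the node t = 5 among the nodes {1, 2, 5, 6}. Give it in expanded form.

L_2(t) = (t - 1)(t - 2)(t - 6) / [(4)·(3)·(-1)]
       = (t^3 - 9t^2 + 20t - 12) / (-12)

L_2(t) = -(1/12)t^3 + (3/4)t^2 - (5/3)t + 1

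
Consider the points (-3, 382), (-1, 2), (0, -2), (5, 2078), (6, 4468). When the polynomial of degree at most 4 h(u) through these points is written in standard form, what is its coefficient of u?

Build the Lagrange basis polynomials:
L_0(u) = (u + 1)u(u - 5)(u - 6) / [432] = (1/432)u^4 - (5/216)u^3 + (19/432)u^2 + (5/72)u
L_1(u) = (u + 3)u(u - 5)(u - 6) / [-84] = -(1/84)u^4 + (2/21)u^3 + (1/28)u^2 - (15/14)u
L_2(u) = (u + 3)(u + 1)(u - 5)(u - 6) / [90] = (1/90)u^4 - (7/90)u^3 - (11/90)u^2 + (29/30)u + 1
L_3(u) = (u + 3)(u + 1)u(u - 6) / [-240] = -(1/240)u^4 + (1/120)u^3 + (7/80)u^2 + (3/40)u
L_4(u) = (u + 3)(u + 1)u(u - 5) / [378] = (1/378)u^4 - (1/378)u^3 - (17/378)u^2 - (5/126)u
h(u) = 382·L_0 + 2·L_1 + (-2)·L_2 + 2078·L_3 + 4468·L_4
Only the coefficient of u is needed; take it from each L_i and combine:
382·(5/72) + 2·(-15/14) + (-2)·(29/30) + 2078·(3/40) + 4468·(-5/126) = 1

1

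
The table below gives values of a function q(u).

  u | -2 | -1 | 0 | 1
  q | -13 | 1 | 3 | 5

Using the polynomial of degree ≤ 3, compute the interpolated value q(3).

L_0(3) = (4)·(3)·(2)/[(-1)·(-2)·(-3)] = -4
L_1(3) = (5)·(3)·(2)/[(1)·(-1)·(-2)] = 15
L_2(3) = (5)·(4)·(2)/[(2)·(1)·(-1)] = -20
L_3(3) = (5)·(4)·(3)/[(3)·(2)·(1)] = 10
Sum: (-13)·(-4) + 1·(15) + 3·(-20) + 5·(10) = 57

57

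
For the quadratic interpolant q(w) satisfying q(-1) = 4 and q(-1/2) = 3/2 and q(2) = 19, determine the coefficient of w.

L_0(w) = (w + 1/2)(w - 2) / [3/2] = (2/3)w^2 - w - 2/3
L_1(w) = (w + 1)(w - 2) / [-5/4] = -(4/5)w^2 + (4/5)w + 8/5
L_2(w) = (w + 1)(w + 1/2) / [15/2] = (2/15)w^2 + (1/5)w + 1/15
q(w) = 4·L_0 + (3/2)·L_1 + 19·L_2
Only the coefficient of w is needed; take it from each L_i and combine:
4·(-1) + (3/2)·(4/5) + 19·(1/5) = 1

1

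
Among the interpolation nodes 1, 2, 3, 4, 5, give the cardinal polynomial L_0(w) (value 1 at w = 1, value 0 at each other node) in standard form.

L_0(w) = (w - 2)(w - 3)(w - 4)(w - 5) / [(-1)·(-2)·(-3)·(-4)]
       = (w^4 - 14w^3 + 71w^2 - 154w + 120) / (24)

L_0(w) = (1/24)w^4 - (7/12)w^3 + (71/24)w^2 - (77/12)w + 5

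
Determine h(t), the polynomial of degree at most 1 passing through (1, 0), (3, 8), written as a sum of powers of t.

Build the Lagrange basis polynomials:
L_0(t) = (t - 3) / [-2] = -(1/2)t + 3/2
L_1(t) = (t - 1) / [2] = (1/2)t - 1/2
h(t) = 0·L_0 + 8·L_1
  0·L_0(t) = 0
  8·L_1(t) = 4t - 4
Adding term by term: 4t - 4

h(t) = 4t - 4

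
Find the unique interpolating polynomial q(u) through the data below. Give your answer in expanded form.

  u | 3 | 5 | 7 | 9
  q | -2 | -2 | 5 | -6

Newton's divided differences:
q[3,5] = (-2 - (-2)) / (5 - 3) = 0
q[5,7] = (5 - (-2)) / (7 - 5) = 7/2
q[7,9] = (-6 - 5) / (9 - 7) = -11/2
q[3,5,7] = (7/2 - 0) / (7 - 3) = 7/8
q[5,7,9] = (-11/2 - 7/2) / (9 - 5) = -9/4
q[3,5,7,9] = (-9/4 - 7/8) / (9 - 3) = -25/48
q(u) = -2 + (7/8)·(u - 3)(u - 5) + (-25/48)·(u - 3)(u - 5)(u - 7)
Expanding: q(u) = -(25/48)u^3 + (139/16)u^2 - (2111/48)u + 1053/16

q(u) = -(25/48)u^3 + (139/16)u^2 - (2111/48)u + 1053/16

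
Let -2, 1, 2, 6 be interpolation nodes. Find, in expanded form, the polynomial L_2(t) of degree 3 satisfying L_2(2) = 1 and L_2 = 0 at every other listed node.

L_2(t) = (t + 2)(t - 1)(t - 6) / [(4)·(1)·(-4)]
       = (t^3 - 5t^2 - 8t + 12) / (-16)

L_2(t) = -(1/16)t^3 + (5/16)t^2 + (1/2)t - 3/4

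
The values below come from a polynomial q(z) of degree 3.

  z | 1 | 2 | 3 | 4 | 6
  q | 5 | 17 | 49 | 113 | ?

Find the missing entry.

The 4 known values determine q uniquely (degree ≤ 3).
Evaluate each Lagrange basis at z = 6:
L_0(6) = (4)·(3)·(2)/[(-1)·(-2)·(-3)] = -4
L_1(6) = (5)·(3)·(2)/[(1)·(-1)·(-2)] = 15
L_2(6) = (5)·(4)·(2)/[(2)·(1)·(-1)] = -20
L_3(6) = (5)·(4)·(3)/[(3)·(2)·(1)] = 10
Sum: 5·(-4) + 17·(15) + 49·(-20) + 113·(10) = 385

385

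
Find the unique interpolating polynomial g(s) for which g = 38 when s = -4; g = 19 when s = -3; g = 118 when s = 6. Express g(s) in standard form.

g(s) = 3s^2 + 2s - 2

Newton's divided differences:
g[-4,-3] = (19 - 38) / (-3 - (-4)) = -19
g[-3,6] = (118 - 19) / (6 - (-3)) = 11
g[-4,-3,6] = (11 - (-19)) / (6 - (-4)) = 3
g(s) = 38 + (-19)·(s + 4) + 3·(s + 4)(s + 3)
Expanding: g(s) = 3s^2 + 2s - 2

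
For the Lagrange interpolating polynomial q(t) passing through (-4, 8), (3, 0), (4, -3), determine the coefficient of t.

Build the Lagrange basis polynomials:
L_0(t) = (t - 3)(t - 4) / [56] = (1/56)t^2 - (1/8)t + 3/14
L_1(t) = (t + 4)(t - 4) / [-7] = -(1/7)t^2 + 16/7
L_2(t) = (t + 4)(t - 3) / [8] = (1/8)t^2 + (1/8)t - 3/2
q(t) = 8·L_0 + 0·L_1 + (-3)·L_2
Only the coefficient of t is needed; take it from each L_i and combine:
8·(-1/8) + 0·(0) + (-3)·(1/8) = -11/8

-11/8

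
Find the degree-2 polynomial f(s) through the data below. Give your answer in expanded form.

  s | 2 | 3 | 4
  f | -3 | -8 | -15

f(s) = -s^2 + 1

L_0(s) = (s - 3)(s - 4) / [2] = (1/2)s^2 - (7/2)s + 6
L_1(s) = (s - 2)(s - 4) / [-1] = -s^2 + 6s - 8
L_2(s) = (s - 2)(s - 3) / [2] = (1/2)s^2 - (5/2)s + 3
f(s) = (-3)·L_0 + (-8)·L_1 + (-15)·L_2
  (-3)·L_0(s) = -(3/2)s^2 + (21/2)s - 18
  (-8)·L_1(s) = 8s^2 - 48s + 64
  (-15)·L_2(s) = -(15/2)s^2 + (75/2)s - 45
Adding term by term: -s^2 + 1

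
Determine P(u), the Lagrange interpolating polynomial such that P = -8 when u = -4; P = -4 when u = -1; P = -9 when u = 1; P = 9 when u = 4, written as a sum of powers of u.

L_0(u) = (u + 1)(u - 1)(u - 4) / [-120] = -(1/120)u^3 + (1/30)u^2 + (1/120)u - 1/30
L_1(u) = (u + 4)(u - 1)(u - 4) / [30] = (1/30)u^3 - (1/30)u^2 - (8/15)u + 8/15
L_2(u) = (u + 4)(u + 1)(u - 4) / [-30] = -(1/30)u^3 - (1/30)u^2 + (8/15)u + 8/15
L_3(u) = (u + 4)(u + 1)(u - 1) / [120] = (1/120)u^3 + (1/30)u^2 - (1/120)u - 1/30
P(u) = (-8)·L_0 + (-4)·L_1 + (-9)·L_2 + 9·L_3
  (-8)·L_0(u) = (1/15)u^3 - (4/15)u^2 - (1/15)u + 4/15
  (-4)·L_1(u) = -(2/15)u^3 + (2/15)u^2 + (32/15)u - 32/15
  (-9)·L_2(u) = (3/10)u^3 + (3/10)u^2 - (24/5)u - 24/5
  9·L_3(u) = (3/40)u^3 + (3/10)u^2 - (3/40)u - 3/10
Adding term by term: (37/120)u^3 + (7/15)u^2 - (337/120)u - 209/30

P(u) = (37/120)u^3 + (7/15)u^2 - (337/120)u - 209/30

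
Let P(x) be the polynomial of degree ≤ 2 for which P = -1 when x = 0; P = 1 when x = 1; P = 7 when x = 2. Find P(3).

L_0(3) = (2)·(1)/[(-1)·(-2)] = 1
L_1(3) = (3)·(1)/[(1)·(-1)] = -3
L_2(3) = (3)·(2)/[(2)·(1)] = 3
Sum: (-1)·(1) + 1·(-3) + 7·(3) = 17

17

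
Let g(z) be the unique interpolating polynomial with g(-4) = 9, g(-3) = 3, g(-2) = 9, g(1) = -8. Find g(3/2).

Using Newton's divided-difference form:
g[-4,-3] = (3 - 9) / (-3 - (-4)) = -6
g[-3,-2] = (9 - 3) / (-2 - (-3)) = 6
g[-2,1] = (-8 - 9) / (1 - (-2)) = -17/3
g[-4,-3,-2] = (6 - (-6)) / (-2 - (-4)) = 6
g[-3,-2,1] = (-17/3 - 6) / (1 - (-3)) = -35/12
g[-4,-3,-2,1] = (-35/12 - 6) / (1 - (-4)) = -107/60
g(3/2) = 9 + (-6)·(11/2) + 6·(11/2)·(9/2) + (-107/60)·(11/2)·(9/2)·(7/2) = -4797/160

-4797/160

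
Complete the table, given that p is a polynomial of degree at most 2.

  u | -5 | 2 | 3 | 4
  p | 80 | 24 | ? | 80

The 3 known values determine p uniquely (degree ≤ 2).
L_0(3) = (1)·(-1)/[(-7)·(-9)] = -1/63
L_1(3) = (8)·(-1)/[(7)·(-2)] = 4/7
L_2(3) = (8)·(1)/[(9)·(2)] = 4/9
Sum: 80·(-1/63) + 24·(4/7) + 80·(4/9) = 48

48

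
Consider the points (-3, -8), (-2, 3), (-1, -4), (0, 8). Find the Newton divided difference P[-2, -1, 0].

19/2

P[-2,-1] = (-4 - 3) / (-1 - (-2)) = -7
P[-1,0] = (8 - (-4)) / (0 - (-1)) = 12
P[-2,-1,0] = (12 - (-7)) / (0 - (-2)) = 19/2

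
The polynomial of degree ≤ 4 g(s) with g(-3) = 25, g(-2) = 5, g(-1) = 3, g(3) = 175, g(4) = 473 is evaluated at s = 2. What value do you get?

45

L_0(2) = (4)·(3)·(-1)·(-2)/[(-1)·(-2)·(-6)·(-7)] = 2/7
L_1(2) = (5)·(3)·(-1)·(-2)/[(1)·(-1)·(-5)·(-6)] = -1
L_2(2) = (5)·(4)·(-1)·(-2)/[(2)·(1)·(-4)·(-5)] = 1
L_3(2) = (5)·(4)·(3)·(-2)/[(6)·(5)·(4)·(-1)] = 1
L_4(2) = (5)·(4)·(3)·(-1)/[(7)·(6)·(5)·(1)] = -2/7
Sum: 25·(2/7) + 5·(-1) + 3·(1) + 175·(1) + 473·(-2/7) = 45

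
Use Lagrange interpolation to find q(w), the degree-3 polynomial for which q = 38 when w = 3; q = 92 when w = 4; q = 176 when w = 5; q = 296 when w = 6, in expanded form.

Build the Lagrange basis polynomials:
L_0(w) = (w - 4)(w - 5)(w - 6) / [-6] = -(1/6)w^3 + (5/2)w^2 - (37/3)w + 20
L_1(w) = (w - 3)(w - 5)(w - 6) / [2] = (1/2)w^3 - 7w^2 + (63/2)w - 45
L_2(w) = (w - 3)(w - 4)(w - 6) / [-2] = -(1/2)w^3 + (13/2)w^2 - 27w + 36
L_3(w) = (w - 3)(w - 4)(w - 5) / [6] = (1/6)w^3 - 2w^2 + (47/6)w - 10
q(w) = 38·L_0 + 92·L_1 + 176·L_2 + 296·L_3
  38·L_0(w) = -(19/3)w^3 + 95w^2 - (1406/3)w + 760
  92·L_1(w) = 46w^3 - 644w^2 + 2898w - 4140
  176·L_2(w) = -88w^3 + 1144w^2 - 4752w + 6336
  296·L_3(w) = (148/3)w^3 - 592w^2 + (6956/3)w - 2960
Adding term by term: w^3 + 3w^2 - 4w - 4

q(w) = w^3 + 3w^2 - 4w - 4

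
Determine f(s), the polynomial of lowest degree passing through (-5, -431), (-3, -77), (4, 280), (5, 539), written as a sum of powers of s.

f(s) = 4s^3 + 2s^2 - 3s + 4

Build the Lagrange basis polynomials:
L_0(s) = (s + 3)(s - 4)(s - 5) / [-180] = -(1/180)s^3 + (1/30)s^2 + (7/180)s - 1/3
L_1(s) = (s + 5)(s - 4)(s - 5) / [112] = (1/112)s^3 - (1/28)s^2 - (25/112)s + 25/28
L_2(s) = (s + 5)(s + 3)(s - 5) / [-63] = -(1/63)s^3 - (1/21)s^2 + (25/63)s + 25/21
L_3(s) = (s + 5)(s + 3)(s - 4) / [80] = (1/80)s^3 + (1/20)s^2 - (17/80)s - 3/4
f(s) = (-431)·L_0 + (-77)·L_1 + 280·L_2 + 539·L_3
  (-431)·L_0(s) = (431/180)s^3 - (431/30)s^2 - (3017/180)s + 431/3
  (-77)·L_1(s) = -(11/16)s^3 + (11/4)s^2 + (275/16)s - 275/4
  280·L_2(s) = -(40/9)s^3 - (40/3)s^2 + (1000/9)s + 1000/3
  539·L_3(s) = (539/80)s^3 + (539/20)s^2 - (9163/80)s - 1617/4
Adding term by term: 4s^3 + 2s^2 - 3s + 4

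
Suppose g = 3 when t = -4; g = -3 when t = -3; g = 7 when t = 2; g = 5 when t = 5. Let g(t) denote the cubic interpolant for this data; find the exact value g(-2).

-131/27

Evaluate each Lagrange basis at t = -2:
L_0(-2) = (1)·(-4)·(-7)/[(-1)·(-6)·(-9)] = -14/27
L_1(-2) = (2)·(-4)·(-7)/[(1)·(-5)·(-8)] = 7/5
L_2(-2) = (2)·(1)·(-7)/[(6)·(5)·(-3)] = 7/45
L_3(-2) = (2)·(1)·(-4)/[(9)·(8)·(3)] = -1/27
Sum: 3·(-14/27) + (-3)·(7/5) + 7·(7/45) + 5·(-1/27) = -131/27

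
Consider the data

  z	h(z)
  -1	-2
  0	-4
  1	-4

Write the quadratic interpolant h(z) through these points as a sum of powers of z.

h(z) = z^2 - z - 4

Newton's divided differences:
h[-1,0] = (-4 - (-2)) / (0 - (-1)) = -2
h[0,1] = (-4 - (-4)) / (1 - 0) = 0
h[-1,0,1] = (0 - (-2)) / (1 - (-1)) = 1
h(z) = -2 + (-2)·(z + 1) + 1·(z + 1)z
Expanding: h(z) = z^2 - z - 4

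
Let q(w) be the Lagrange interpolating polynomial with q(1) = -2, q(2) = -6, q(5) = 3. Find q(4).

-7/2

L_0(4) = (2)·(-1)/[(-1)·(-4)] = -1/2
L_1(4) = (3)·(-1)/[(1)·(-3)] = 1
L_2(4) = (3)·(2)/[(4)·(3)] = 1/2
Sum: (-2)·(-1/2) + (-6)·(1) + 3·(1/2) = -7/2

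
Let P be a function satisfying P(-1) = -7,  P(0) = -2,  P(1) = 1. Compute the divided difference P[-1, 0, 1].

P[-1,0] = (-2 - (-7)) / (0 - (-1)) = 5
P[0,1] = (1 - (-2)) / (1 - 0) = 3
P[-1,0,1] = (3 - 5) / (1 - (-1)) = -1

-1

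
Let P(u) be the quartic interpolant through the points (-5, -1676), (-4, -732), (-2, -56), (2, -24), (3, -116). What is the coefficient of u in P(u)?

-4

L_0(u) = (u + 4)(u + 2)(u - 2)(u - 3) / [168] = (1/168)u^4 + (1/168)u^3 - (2/21)u^2 - (1/42)u + 2/7
L_1(u) = (u + 5)(u + 2)(u - 2)(u - 3) / [-84] = -(1/84)u^4 - (1/42)u^3 + (19/84)u^2 + (2/21)u - 5/7
L_2(u) = (u + 5)(u + 4)(u - 2)(u - 3) / [120] = (1/120)u^4 + (1/30)u^3 - (19/120)u^2 - (23/60)u + 1
L_3(u) = (u + 5)(u + 4)(u + 2)(u - 3) / [-168] = -(1/168)u^4 - (1/21)u^3 - (5/168)u^2 + (37/84)u + 5/7
L_4(u) = (u + 5)(u + 4)(u + 2)(u - 2) / [280] = (1/280)u^4 + (9/280)u^3 + (2/35)u^2 - (9/70)u - 2/7
P(u) = (-1676)·L_0 + (-732)·L_1 + (-56)·L_2 + (-24)·L_3 + (-116)·L_4
Only the coefficient of u is needed; take it from each L_i and combine:
(-1676)·(-1/42) + (-732)·(2/21) + (-56)·(-23/60) + (-24)·(37/84) + (-116)·(-9/70) = -4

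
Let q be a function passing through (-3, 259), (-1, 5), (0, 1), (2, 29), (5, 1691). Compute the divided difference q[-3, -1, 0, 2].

q[-3,-1] = (5 - 259) / (-1 - (-3)) = -127
q[-1,0] = (1 - 5) / (0 - (-1)) = -4
q[0,2] = (29 - 1) / (2 - 0) = 14
q[-3,-1,0] = (-4 - (-127)) / (0 - (-3)) = 41
q[-1,0,2] = (14 - (-4)) / (2 - (-1)) = 6
q[-3,-1,0,2] = (6 - 41) / (2 - (-3)) = -7

-7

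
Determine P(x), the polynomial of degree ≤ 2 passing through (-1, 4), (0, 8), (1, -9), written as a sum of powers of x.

Newton's divided differences:
P[-1,0] = (8 - 4) / (0 - (-1)) = 4
P[0,1] = (-9 - 8) / (1 - 0) = -17
P[-1,0,1] = (-17 - 4) / (1 - (-1)) = -21/2
P(x) = 4 + 4·(x + 1) + (-21/2)·(x + 1)x
Expanding: P(x) = -(21/2)x^2 - (13/2)x + 8

P(x) = -(21/2)x^2 - (13/2)x + 8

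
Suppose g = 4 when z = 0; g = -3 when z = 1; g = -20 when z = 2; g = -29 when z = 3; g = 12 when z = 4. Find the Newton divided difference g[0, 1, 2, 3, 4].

g[0,1] = (-3 - 4) / (1 - 0) = -7
g[1,2] = (-20 - (-3)) / (2 - 1) = -17
g[2,3] = (-29 - (-20)) / (3 - 2) = -9
g[3,4] = (12 - (-29)) / (4 - 3) = 41
g[0,1,2] = (-17 - (-7)) / (2 - 0) = -5
g[1,2,3] = (-9 - (-17)) / (3 - 1) = 4
g[2,3,4] = (41 - (-9)) / (4 - 2) = 25
g[0,1,2,3] = (4 - (-5)) / (3 - 0) = 3
g[1,2,3,4] = (25 - 4) / (4 - 1) = 7
g[0,1,2,3,4] = (7 - 3) / (4 - 0) = 1

1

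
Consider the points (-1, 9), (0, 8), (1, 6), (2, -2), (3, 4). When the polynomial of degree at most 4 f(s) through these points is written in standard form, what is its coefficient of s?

17/12

L_0(s) = s(s - 1)(s - 2)(s - 3) / [24] = (1/24)s^4 - (1/4)s^3 + (11/24)s^2 - (1/4)s
L_1(s) = (s + 1)(s - 1)(s - 2)(s - 3) / [-6] = -(1/6)s^4 + (5/6)s^3 - (5/6)s^2 - (5/6)s + 1
L_2(s) = (s + 1)s(s - 2)(s - 3) / [4] = (1/4)s^4 - s^3 + (1/4)s^2 + (3/2)s
L_3(s) = (s + 1)s(s - 1)(s - 3) / [-6] = -(1/6)s^4 + (1/2)s^3 + (1/6)s^2 - (1/2)s
L_4(s) = (s + 1)s(s - 1)(s - 2) / [24] = (1/24)s^4 - (1/12)s^3 - (1/24)s^2 + (1/12)s
f(s) = 9·L_0 + 8·L_1 + 6·L_2 + (-2)·L_3 + 4·L_4
Only the coefficient of s is needed; take it from each L_i and combine:
9·(-1/4) + 8·(-5/6) + 6·(3/2) + (-2)·(-1/2) + 4·(1/12) = 17/12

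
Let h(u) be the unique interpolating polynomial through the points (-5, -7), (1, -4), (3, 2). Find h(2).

Evaluate each Lagrange basis at u = 2:
L_0(2) = (1)·(-1)/[(-6)·(-8)] = -1/48
L_1(2) = (7)·(-1)/[(6)·(-2)] = 7/12
L_2(2) = (7)·(1)/[(8)·(2)] = 7/16
Sum: (-7)·(-1/48) + (-4)·(7/12) + 2·(7/16) = -21/16

-21/16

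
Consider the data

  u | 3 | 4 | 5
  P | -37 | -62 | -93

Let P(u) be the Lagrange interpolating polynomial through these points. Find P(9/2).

Evaluate each Lagrange basis at u = 9/2:
L_0(9/2) = (1/2)·(-1/2)/[(-1)·(-2)] = -1/8
L_1(9/2) = (3/2)·(-1/2)/[(1)·(-1)] = 3/4
L_2(9/2) = (3/2)·(1/2)/[(2)·(1)] = 3/8
Sum: (-37)·(-1/8) + (-62)·(3/4) + (-93)·(3/8) = -307/4

-307/4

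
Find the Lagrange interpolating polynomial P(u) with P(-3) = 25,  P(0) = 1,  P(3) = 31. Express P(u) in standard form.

P(u) = 3u^2 + u + 1

Build the Lagrange basis polynomials:
L_0(u) = u(u - 3) / [18] = (1/18)u^2 - (1/6)u
L_1(u) = (u + 3)(u - 3) / [-9] = -(1/9)u^2 + 1
L_2(u) = (u + 3)u / [18] = (1/18)u^2 + (1/6)u
P(u) = 25·L_0 + 1·L_1 + 31·L_2
  25·L_0(u) = (25/18)u^2 - (25/6)u
  1·L_1(u) = -(1/9)u^2 + 1
  31·L_2(u) = (31/18)u^2 + (31/6)u
Adding term by term: 3u^2 + u + 1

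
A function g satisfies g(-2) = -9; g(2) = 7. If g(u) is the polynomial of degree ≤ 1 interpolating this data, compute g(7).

L_0(7) = (5)/[(-4)] = -5/4
L_1(7) = (9)/[(4)] = 9/4
Sum: (-9)·(-5/4) + 7·(9/4) = 27

27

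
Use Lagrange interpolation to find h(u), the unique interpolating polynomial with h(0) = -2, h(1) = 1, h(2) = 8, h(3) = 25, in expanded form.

Build the Lagrange basis polynomials:
L_0(u) = (u - 1)(u - 2)(u - 3) / [-6] = -(1/6)u^3 + u^2 - (11/6)u + 1
L_1(u) = u(u - 2)(u - 3) / [2] = (1/2)u^3 - (5/2)u^2 + 3u
L_2(u) = u(u - 1)(u - 3) / [-2] = -(1/2)u^3 + 2u^2 - (3/2)u
L_3(u) = u(u - 1)(u - 2) / [6] = (1/6)u^3 - (1/2)u^2 + (1/3)u
h(u) = (-2)·L_0 + 1·L_1 + 8·L_2 + 25·L_3
  (-2)·L_0(u) = (1/3)u^3 - 2u^2 + (11/3)u - 2
  1·L_1(u) = (1/2)u^3 - (5/2)u^2 + 3u
  8·L_2(u) = -4u^3 + 16u^2 - 12u
  25·L_3(u) = (25/6)u^3 - (25/2)u^2 + (25/3)u
Adding term by term: u^3 - u^2 + 3u - 2

h(u) = u^3 - u^2 + 3u - 2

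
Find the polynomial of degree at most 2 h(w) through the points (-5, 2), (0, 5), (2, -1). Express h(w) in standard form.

Build the Lagrange basis polynomials:
L_0(w) = w(w - 2) / [35] = (1/35)w^2 - (2/35)w
L_1(w) = (w + 5)(w - 2) / [-10] = -(1/10)w^2 - (3/10)w + 1
L_2(w) = (w + 5)w / [14] = (1/14)w^2 + (5/14)w
h(w) = 2·L_0 + 5·L_1 + (-1)·L_2
  2·L_0(w) = (2/35)w^2 - (4/35)w
  5·L_1(w) = -(1/2)w^2 - (3/2)w + 5
  (-1)·L_2(w) = -(1/14)w^2 - (5/14)w
Adding term by term: -(18/35)w^2 - (69/35)w + 5

h(w) = -(18/35)w^2 - (69/35)w + 5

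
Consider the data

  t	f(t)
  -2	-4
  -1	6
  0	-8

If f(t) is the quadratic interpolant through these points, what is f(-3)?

-38

Evaluate each Lagrange basis at t = -3:
L_0(-3) = (-2)·(-3)/[(-1)·(-2)] = 3
L_1(-3) = (-1)·(-3)/[(1)·(-1)] = -3
L_2(-3) = (-1)·(-2)/[(2)·(1)] = 1
Sum: (-4)·(3) + 6·(-3) + (-8)·(1) = -38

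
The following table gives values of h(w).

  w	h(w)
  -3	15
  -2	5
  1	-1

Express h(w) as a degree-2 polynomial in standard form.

Newton's divided differences:
h[-3,-2] = (5 - 15) / (-2 - (-3)) = -10
h[-2,1] = (-1 - 5) / (1 - (-2)) = -2
h[-3,-2,1] = (-2 - (-10)) / (1 - (-3)) = 2
h(w) = 15 + (-10)·(w + 3) + 2·(w + 3)(w + 2)
Expanding: h(w) = 2w^2 - 3

h(w) = 2w^2 - 3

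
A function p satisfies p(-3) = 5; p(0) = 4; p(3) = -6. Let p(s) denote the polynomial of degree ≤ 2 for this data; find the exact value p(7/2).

-205/24

Evaluate each Lagrange basis at s = 7/2:
L_0(7/2) = (7/2)·(1/2)/[(-3)·(-6)] = 7/72
L_1(7/2) = (13/2)·(1/2)/[(3)·(-3)] = -13/36
L_2(7/2) = (13/2)·(7/2)/[(6)·(3)] = 91/72
Sum: 5·(7/72) + 4·(-13/36) + (-6)·(91/72) = -205/24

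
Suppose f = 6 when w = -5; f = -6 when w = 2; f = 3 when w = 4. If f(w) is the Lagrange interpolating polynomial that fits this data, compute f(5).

67/7

Evaluate each Lagrange basis at w = 5:
L_0(5) = (3)·(1)/[(-7)·(-9)] = 1/21
L_1(5) = (10)·(1)/[(7)·(-2)] = -5/7
L_2(5) = (10)·(3)/[(9)·(2)] = 5/3
Sum: 6·(1/21) + (-6)·(-5/7) + 3·(5/3) = 67/7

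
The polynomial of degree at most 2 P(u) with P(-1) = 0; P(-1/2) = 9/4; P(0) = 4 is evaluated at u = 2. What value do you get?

Evaluate each Lagrange basis at u = 2:
L_0(2) = (5/2)·(2)/[(-1/2)·(-1)] = 10
L_1(2) = (3)·(2)/[(1/2)·(-1/2)] = -24
L_2(2) = (3)·(5/2)/[(1)·(1/2)] = 15
Sum: 0 + 9/4·(-24) + 4·(15) = 6

6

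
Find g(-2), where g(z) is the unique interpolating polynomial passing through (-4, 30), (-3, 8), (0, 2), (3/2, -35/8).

0

Evaluate each Lagrange basis at z = -2:
L_0(-2) = (1)·(-2)·(-7/2)/[(-1)·(-4)·(-11/2)] = -7/22
L_1(-2) = (2)·(-2)·(-7/2)/[(1)·(-3)·(-9/2)] = 28/27
L_2(-2) = (2)·(1)·(-7/2)/[(4)·(3)·(-3/2)] = 7/18
L_3(-2) = (2)·(1)·(-2)/[(11/2)·(9/2)·(3/2)] = -32/297
Sum: 30·(-7/22) + 8·(28/27) + 2·(7/18) + (-35/8)·(-32/297) = 0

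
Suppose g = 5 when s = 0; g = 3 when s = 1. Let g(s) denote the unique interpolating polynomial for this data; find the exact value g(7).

L_0(7) = (6)/[(-1)] = -6
L_1(7) = (7)/[(1)] = 7
Sum: 5·(-6) + 3·(7) = -9

-9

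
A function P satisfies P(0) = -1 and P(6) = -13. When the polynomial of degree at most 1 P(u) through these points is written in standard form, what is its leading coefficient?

The leading coefficient equals the top divided difference P[0,6].
P[0,6] = (-13 - (-1)) / (6 - 0) = -2

-2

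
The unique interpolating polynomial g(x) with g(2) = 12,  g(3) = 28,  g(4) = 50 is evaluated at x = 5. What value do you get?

78

Using Newton's divided-difference form:
g[2,3] = (28 - 12) / (3 - 2) = 16
g[3,4] = (50 - 28) / (4 - 3) = 22
g[2,3,4] = (22 - 16) / (4 - 2) = 3
g(5) = 12 + 16·(3) + 3·(3)·(2) = 78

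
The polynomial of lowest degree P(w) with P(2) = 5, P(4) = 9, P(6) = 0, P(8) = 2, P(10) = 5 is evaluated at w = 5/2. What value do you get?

10045/1024

L_0(5/2) = (-3/2)·(-7/2)·(-11/2)·(-15/2)/[(-2)·(-4)·(-6)·(-8)] = 1155/2048
L_1(5/2) = (1/2)·(-7/2)·(-11/2)·(-15/2)/[(2)·(-2)·(-4)·(-6)] = 385/512
L_2(5/2) = (1/2)·(-3/2)·(-11/2)·(-15/2)/[(4)·(2)·(-2)·(-4)] = -495/1024
L_3(5/2) = (1/2)·(-3/2)·(-7/2)·(-15/2)/[(6)·(4)·(2)·(-2)] = 105/512
L_4(5/2) = (1/2)·(-3/2)·(-7/2)·(-11/2)/[(8)·(6)·(4)·(2)] = -77/2048
Sum: 5·(1155/2048) + 9·(385/512) + 0 + 2·(105/512) + 5·(-77/2048) = 10045/1024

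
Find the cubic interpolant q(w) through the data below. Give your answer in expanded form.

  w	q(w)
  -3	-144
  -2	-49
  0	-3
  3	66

q(w) = 4w^3 - 4w^2 - w - 3

Build the Lagrange basis polynomials:
L_0(w) = (w + 2)w(w - 3) / [-18] = -(1/18)w^3 + (1/18)w^2 + (1/3)w
L_1(w) = (w + 3)w(w - 3) / [10] = (1/10)w^3 - (9/10)w
L_2(w) = (w + 3)(w + 2)(w - 3) / [-18] = -(1/18)w^3 - (1/9)w^2 + (1/2)w + 1
L_3(w) = (w + 3)(w + 2)w / [90] = (1/90)w^3 + (1/18)w^2 + (1/15)w
q(w) = (-144)·L_0 + (-49)·L_1 + (-3)·L_2 + 66·L_3
  (-144)·L_0(w) = 8w^3 - 8w^2 - 48w
  (-49)·L_1(w) = -(49/10)w^3 + (441/10)w
  (-3)·L_2(w) = (1/6)w^3 + (1/3)w^2 - (3/2)w - 3
  66·L_3(w) = (11/15)w^3 + (11/3)w^2 + (22/5)w
Adding term by term: 4w^3 - 4w^2 - w - 3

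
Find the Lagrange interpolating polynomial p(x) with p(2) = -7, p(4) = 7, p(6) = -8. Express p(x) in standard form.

p(x) = -(29/8)x^2 + (115/4)x - 50

Build the Lagrange basis polynomials:
L_0(x) = (x - 4)(x - 6) / [8] = (1/8)x^2 - (5/4)x + 3
L_1(x) = (x - 2)(x - 6) / [-4] = -(1/4)x^2 + 2x - 3
L_2(x) = (x - 2)(x - 4) / [8] = (1/8)x^2 - (3/4)x + 1
p(x) = (-7)·L_0 + 7·L_1 + (-8)·L_2
  (-7)·L_0(x) = -(7/8)x^2 + (35/4)x - 21
  7·L_1(x) = -(7/4)x^2 + 14x - 21
  (-8)·L_2(x) = -x^2 + 6x - 8
Adding term by term: -(29/8)x^2 + (115/4)x - 50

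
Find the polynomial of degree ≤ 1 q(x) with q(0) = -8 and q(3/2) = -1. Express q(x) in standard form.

q(x) = (14/3)x - 8

L_0(x) = (x - 3/2) / [-3/2] = -(2/3)x + 1
L_1(x) = x / [3/2] = (2/3)x
q(x) = (-8)·L_0 + (-1)·L_1
  (-8)·L_0(x) = (16/3)x - 8
  (-1)·L_1(x) = -(2/3)x
Adding term by term: (14/3)x - 8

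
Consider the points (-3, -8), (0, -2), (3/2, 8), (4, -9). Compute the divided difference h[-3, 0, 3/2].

28/27

h[-3,0] = (-2 - (-8)) / (0 - (-3)) = 2
h[0,3/2] = (8 - (-2)) / (3/2 - 0) = 20/3
h[-3,0,3/2] = (20/3 - 2) / (3/2 - (-3)) = 28/27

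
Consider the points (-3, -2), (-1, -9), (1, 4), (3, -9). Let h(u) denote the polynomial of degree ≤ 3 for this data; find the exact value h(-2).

-87/8

L_0(-2) = (-1)·(-3)·(-5)/[(-2)·(-4)·(-6)] = 5/16
L_1(-2) = (1)·(-3)·(-5)/[(2)·(-2)·(-4)] = 15/16
L_2(-2) = (1)·(-1)·(-5)/[(4)·(2)·(-2)] = -5/16
L_3(-2) = (1)·(-1)·(-3)/[(6)·(4)·(2)] = 1/16
Sum: (-2)·(5/16) + (-9)·(15/16) + 4·(-5/16) + (-9)·(1/16) = -87/8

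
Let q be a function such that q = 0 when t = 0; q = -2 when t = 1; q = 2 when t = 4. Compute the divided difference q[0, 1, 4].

5/6

q[0,1] = (-2 - 0) / (1 - 0) = -2
q[1,4] = (2 - (-2)) / (4 - 1) = 4/3
q[0,1,4] = (4/3 - (-2)) / (4 - 0) = 5/6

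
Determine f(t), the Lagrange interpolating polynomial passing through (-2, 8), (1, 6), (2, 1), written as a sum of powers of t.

f(t) = -(13/12)t^2 - (7/4)t + 53/6

Build the Lagrange basis polynomials:
L_0(t) = (t - 1)(t - 2) / [12] = (1/12)t^2 - (1/4)t + 1/6
L_1(t) = (t + 2)(t - 2) / [-3] = -(1/3)t^2 + 4/3
L_2(t) = (t + 2)(t - 1) / [4] = (1/4)t^2 + (1/4)t - 1/2
f(t) = 8·L_0 + 6·L_1 + 1·L_2
  8·L_0(t) = (2/3)t^2 - 2t + 4/3
  6·L_1(t) = -2t^2 + 8
  1·L_2(t) = (1/4)t^2 + (1/4)t - 1/2
Adding term by term: -(13/12)t^2 - (7/4)t + 53/6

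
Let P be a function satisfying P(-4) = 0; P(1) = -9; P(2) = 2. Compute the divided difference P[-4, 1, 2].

P[-4,1] = (-9 - 0) / (1 - (-4)) = -9/5
P[1,2] = (2 - (-9)) / (2 - 1) = 11
P[-4,1,2] = (11 - (-9/5)) / (2 - (-4)) = 32/15

32/15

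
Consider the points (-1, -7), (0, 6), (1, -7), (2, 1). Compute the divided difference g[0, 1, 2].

21/2

g[0,1] = (-7 - 6) / (1 - 0) = -13
g[1,2] = (1 - (-7)) / (2 - 1) = 8
g[0,1,2] = (8 - (-13)) / (2 - 0) = 21/2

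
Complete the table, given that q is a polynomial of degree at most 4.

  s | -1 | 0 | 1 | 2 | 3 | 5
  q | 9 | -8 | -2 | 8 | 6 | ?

The 5 known values determine q uniquely (degree ≤ 4).
Evaluate each Lagrange basis at s = 5:
L_0(5) = (5)·(4)·(3)·(2)/[(-1)·(-2)·(-3)·(-4)] = 5
L_1(5) = (6)·(4)·(3)·(2)/[(1)·(-1)·(-2)·(-3)] = -24
L_2(5) = (6)·(5)·(3)·(2)/[(2)·(1)·(-1)·(-2)] = 45
L_3(5) = (6)·(5)·(4)·(2)/[(3)·(2)·(1)·(-1)] = -40
L_4(5) = (6)·(5)·(4)·(3)/[(4)·(3)·(2)·(1)] = 15
Sum: 9·(5) + (-8)·(-24) + (-2)·(45) + 8·(-40) + 6·(15) = -83

-83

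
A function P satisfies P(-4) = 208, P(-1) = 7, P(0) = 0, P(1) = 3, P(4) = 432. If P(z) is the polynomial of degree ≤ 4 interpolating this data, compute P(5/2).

1365/16

L_0(5/2) = (7/2)·(5/2)·(3/2)·(-3/2)/[(-3)·(-4)·(-5)·(-8)] = -21/512
L_1(5/2) = (13/2)·(5/2)·(3/2)·(-3/2)/[(3)·(-1)·(-2)·(-5)] = 39/32
L_2(5/2) = (13/2)·(7/2)·(3/2)·(-3/2)/[(4)·(1)·(-1)·(-4)] = -819/256
L_3(5/2) = (13/2)·(7/2)·(5/2)·(-3/2)/[(5)·(2)·(1)·(-3)] = 91/32
L_4(5/2) = (13/2)·(7/2)·(5/2)·(3/2)/[(8)·(5)·(4)·(3)] = 91/512
Sum: 208·(-21/512) + 7·(39/32) + 0 + 3·(91/32) + 432·(91/512) = 1365/16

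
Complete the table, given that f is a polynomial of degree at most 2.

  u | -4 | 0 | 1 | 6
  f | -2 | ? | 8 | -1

The 3 known values determine f uniquely (degree ≤ 2).
Evaluate each Lagrange basis at u = 0:
L_0(0) = (-1)·(-6)/[(-5)·(-10)] = 3/25
L_1(0) = (4)·(-6)/[(5)·(-5)] = 24/25
L_2(0) = (4)·(-1)/[(10)·(5)] = -2/25
Sum: (-2)·(3/25) + 8·(24/25) + (-1)·(-2/25) = 188/25

188/25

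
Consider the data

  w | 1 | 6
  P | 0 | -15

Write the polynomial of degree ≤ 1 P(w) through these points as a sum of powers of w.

L_0(w) = (w - 6) / [-5] = -(1/5)w + 6/5
L_1(w) = (w - 1) / [5] = (1/5)w - 1/5
P(w) = 0·L_0 + (-15)·L_1
  0·L_0(w) = 0
  (-15)·L_1(w) = -3w + 3
Adding term by term: -3w + 3

P(w) = -3w + 3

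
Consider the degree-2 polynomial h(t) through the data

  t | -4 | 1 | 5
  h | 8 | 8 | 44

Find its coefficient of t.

L_0(t) = (t - 1)(t - 5) / [45] = (1/45)t^2 - (2/15)t + 1/9
L_1(t) = (t + 4)(t - 5) / [-20] = -(1/20)t^2 + (1/20)t + 1
L_2(t) = (t + 4)(t - 1) / [36] = (1/36)t^2 + (1/12)t - 1/9
h(t) = 8·L_0 + 8·L_1 + 44·L_2
Only the coefficient of t is needed; take it from each L_i and combine:
8·(-2/15) + 8·(1/20) + 44·(1/12) = 3

3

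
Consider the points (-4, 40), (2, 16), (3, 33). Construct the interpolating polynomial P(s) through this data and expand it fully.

Build the Lagrange basis polynomials:
L_0(s) = (s - 2)(s - 3) / [42] = (1/42)s^2 - (5/42)s + 1/7
L_1(s) = (s + 4)(s - 3) / [-6] = -(1/6)s^2 - (1/6)s + 2
L_2(s) = (s + 4)(s - 2) / [7] = (1/7)s^2 + (2/7)s - 8/7
P(s) = 40·L_0 + 16·L_1 + 33·L_2
  40·L_0(s) = (20/21)s^2 - (100/21)s + 40/7
  16·L_1(s) = -(8/3)s^2 - (8/3)s + 32
  33·L_2(s) = (33/7)s^2 + (66/7)s - 264/7
Adding term by term: 3s^2 + 2s

P(s) = 3s^2 + 2s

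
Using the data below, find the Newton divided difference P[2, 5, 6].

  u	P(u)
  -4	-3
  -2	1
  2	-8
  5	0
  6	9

19/12

P[2,5] = (0 - (-8)) / (5 - 2) = 8/3
P[5,6] = (9 - 0) / (6 - 5) = 9
P[2,5,6] = (9 - 8/3) / (6 - 2) = 19/12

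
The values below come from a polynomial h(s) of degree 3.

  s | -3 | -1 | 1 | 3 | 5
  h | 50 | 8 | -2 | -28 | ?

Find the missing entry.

The 4 known values determine h uniquely (degree ≤ 3).
L_0(5) = (6)·(4)·(2)/[(-2)·(-4)·(-6)] = -1
L_1(5) = (8)·(4)·(2)/[(2)·(-2)·(-4)] = 4
L_2(5) = (8)·(6)·(2)/[(4)·(2)·(-2)] = -6
L_3(5) = (8)·(6)·(4)/[(6)·(4)·(2)] = 4
Sum: 50·(-1) + 8·(4) + (-2)·(-6) + (-28)·(4) = -118

-118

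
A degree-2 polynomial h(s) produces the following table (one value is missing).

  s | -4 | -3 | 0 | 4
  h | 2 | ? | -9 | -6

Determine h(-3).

-33/16

The 3 known values determine h uniquely (degree ≤ 2).
L_0(-3) = (-3)·(-7)/[(-4)·(-8)] = 21/32
L_1(-3) = (1)·(-7)/[(4)·(-4)] = 7/16
L_2(-3) = (1)·(-3)/[(8)·(4)] = -3/32
Sum: 2·(21/32) + (-9)·(7/16) + (-6)·(-3/32) = -33/16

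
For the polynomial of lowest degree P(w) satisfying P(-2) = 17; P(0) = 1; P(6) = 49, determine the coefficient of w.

-4

Build the Lagrange basis polynomials:
L_0(w) = w(w - 6) / [16] = (1/16)w^2 - (3/8)w
L_1(w) = (w + 2)(w - 6) / [-12] = -(1/12)w^2 + (1/3)w + 1
L_2(w) = (w + 2)w / [48] = (1/48)w^2 + (1/24)w
P(w) = 17·L_0 + 1·L_1 + 49·L_2
Only the coefficient of w is needed; take it from each L_i and combine:
17·(-3/8) + 1·(1/3) + 49·(1/24) = -4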